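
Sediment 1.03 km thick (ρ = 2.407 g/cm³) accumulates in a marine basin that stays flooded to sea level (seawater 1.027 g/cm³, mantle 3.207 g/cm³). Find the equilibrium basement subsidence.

0.652 km

Submarine loading: the sediment displaces seawater, and the subsidence is in turn flooded, so s (ρ_m − ρ_w) = t (ρ_sed − ρ_w).
s = 1.03 km × (2.407 − 1.027) / (3.207 − 1.027) = 0.652 km.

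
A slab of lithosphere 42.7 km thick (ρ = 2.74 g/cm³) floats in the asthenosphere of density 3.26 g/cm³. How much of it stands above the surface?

Floating equilibrium: submerged depth d = t ρ_obj/ρ_fluid = 42.7 km × 2.74/3.26 = 35.89 km.
Freeboard = t − d = 42.7 km − 35.89 km = 6.81 km.

6.81 km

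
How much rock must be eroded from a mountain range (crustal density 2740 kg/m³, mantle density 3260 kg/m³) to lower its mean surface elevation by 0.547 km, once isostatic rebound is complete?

Net drop Δ = e − u = e − e ρ_c/ρ_m = e (ρ_m − ρ_c)/ρ_m.
e = Δ ρ_m/(ρ_m − ρ_c) = 0.547 km × 3260/520 = 3.43 km.

3.43 km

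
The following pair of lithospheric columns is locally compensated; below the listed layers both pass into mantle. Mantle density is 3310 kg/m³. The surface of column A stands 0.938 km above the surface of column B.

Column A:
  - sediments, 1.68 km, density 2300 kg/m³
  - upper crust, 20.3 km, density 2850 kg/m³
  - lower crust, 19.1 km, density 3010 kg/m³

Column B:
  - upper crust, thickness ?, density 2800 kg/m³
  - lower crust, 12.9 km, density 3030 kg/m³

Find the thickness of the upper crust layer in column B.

19.7 km

Take the compensation level at the base of the deeper column (depth z_c below the surface of column A) and equate Σ ρ_i t_i down to z_c; mantle fills any gap and the z_c terms cancel.
Column A: 1.68×2300 + 20.3×2850 + 19.1×3010 + (z_c − 41.08)×3310
Column B: 0.938×0 + x×2800 + 12.9×3030 + (z_c − 0.938 − 12.9 − x)×3310
The z_c×3310 term appears on both sides and cancels. Collect the known terms of each column as K = Σ(ρt)_known − 3310 × (depth of known layers): K_A = 119210 − 3310×41.08 = −16764.8; K_B = 39087 − 3310×(0.938 + 12.9) = −6716.78.
Balance: K_A = K_B − x×(3310 − 2800), so x = (K_B − K_A)/(3310 − 2800) = 10048/510 = 19.7 km.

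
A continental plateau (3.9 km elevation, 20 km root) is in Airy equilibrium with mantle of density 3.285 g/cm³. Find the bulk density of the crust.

2.75 g/cm³

ρ_c h = (ρ_m − ρ_c) r → ρ_c (h + r) = ρ_m r → ρ_c = ρ_m r / (h + r).
ρ_c = 3.285 × 20 km / (3.9 km + 20 km) = 2.75 g/cm³.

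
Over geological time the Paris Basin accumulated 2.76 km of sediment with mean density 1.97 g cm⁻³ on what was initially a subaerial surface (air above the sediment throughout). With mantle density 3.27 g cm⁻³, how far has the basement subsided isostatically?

Subaerial load: s = t ρ_sed / ρ_m = 2.76 km × 1.97/3.27 = 1.66 km.

1.66 km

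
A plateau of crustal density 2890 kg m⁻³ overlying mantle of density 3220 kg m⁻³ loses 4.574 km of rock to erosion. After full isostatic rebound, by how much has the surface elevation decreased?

0.469 km

Rebound u = e ρ_c/ρ_m = 4.574 km × 2890/3220 = 4.105 km.
Net surface drop = e − u = 4.574 km − 4.105 km = e (ρ_m − ρ_c)/ρ_m = 0.469 km.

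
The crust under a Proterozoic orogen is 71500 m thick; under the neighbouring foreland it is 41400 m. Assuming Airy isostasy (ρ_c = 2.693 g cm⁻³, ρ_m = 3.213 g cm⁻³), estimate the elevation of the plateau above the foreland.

4870 m

Excess crust Δ = 71500 m − 41400 m = 30100 m, split between elevation h and root r with h + r = Δ.
Airy balance ρ_c h = (ρ_m − ρ_c) r gives r = h ρ_c/(ρ_m − ρ_c), so h (1 + ρ_c/(ρ_m − ρ_c)) = Δ, i.e. h = Δ (ρ_m − ρ_c)/ρ_m.
h = 30100 m × 0.52/3.213 = 4870 m.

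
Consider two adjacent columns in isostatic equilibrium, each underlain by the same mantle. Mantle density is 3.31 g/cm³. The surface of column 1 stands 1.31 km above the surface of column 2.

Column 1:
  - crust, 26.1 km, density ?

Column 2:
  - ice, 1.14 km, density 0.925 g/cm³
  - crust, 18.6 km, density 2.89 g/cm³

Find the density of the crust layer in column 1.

Take the compensation level at the base of the deeper column (depth z_c below the surface of column 1) and equate Σ ρ_i t_i down to z_c; mantle fills any gap and the z_c terms cancel.
Column 1: 26.1×ρ + (z_c − 26.1)×3.31
Column 2: 1.31×0 + 1.14×0.925 + 18.6×2.89 + (z_c − 1.31 − 19.74)×3.31
The z_c×3.31 term appears on both sides and cancels. Collect the known terms of each column as K = Σ(ρt)_known − 3.31 × (depth of known layers): K_1 = 0 − 3.31×26.1 = −86.391; K_2 = 54.8085 − 3.31×(1.31 + 19.74) = −14.867.
Balance: K_1 + 26.1×ρ = K_2, so ρ = (K_2 − K_1)/26.1 = 71.524/26.1 = 2.74 g/cm³.

2.74 g/cm³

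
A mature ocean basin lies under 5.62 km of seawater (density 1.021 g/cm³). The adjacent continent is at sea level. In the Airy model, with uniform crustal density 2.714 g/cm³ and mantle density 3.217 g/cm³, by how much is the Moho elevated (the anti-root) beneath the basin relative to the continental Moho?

18.9 km

By Archimedes' principle applied to the lithosphere: replacing crust with seawater at the top is compensated by replacing crust with mantle at the base: d (ρ_c − ρ_w) = a (ρ_m − ρ_c).
a = d (ρ_c − ρ_w)/(ρ_m − ρ_c) = 5.62 km × 1.693/0.503 = 18.9 km.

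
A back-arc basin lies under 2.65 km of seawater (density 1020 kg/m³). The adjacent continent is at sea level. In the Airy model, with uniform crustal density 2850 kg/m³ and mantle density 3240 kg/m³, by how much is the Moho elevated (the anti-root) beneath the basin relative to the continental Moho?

Balancing pressure at the compensation depth: replacing crust with seawater at the top is compensated by replacing crust with mantle at the base: d (ρ_c − ρ_w) = a (ρ_m − ρ_c).
a = d (ρ_c − ρ_w)/(ρ_m − ρ_c) = 2.65 km × 1830/390 = 12.4 km.

12.4 km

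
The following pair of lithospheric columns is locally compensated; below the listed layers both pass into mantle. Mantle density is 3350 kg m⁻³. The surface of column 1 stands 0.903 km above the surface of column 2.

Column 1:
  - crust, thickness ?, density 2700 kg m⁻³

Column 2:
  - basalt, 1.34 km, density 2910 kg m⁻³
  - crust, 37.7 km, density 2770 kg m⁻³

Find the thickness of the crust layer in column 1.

Take the compensation level at the base of the deeper column (depth z_c below the surface of column 1) and equate Σ ρ_i t_i down to z_c; mantle fills any gap and the z_c terms cancel.
Column 1: x×2700 + (z_c − 0 − x)×3350
Column 2: 0.903×0 + 1.34×2910 + 37.7×2770 + (z_c − 0.903 − 39.04)×3350
The z_c×3350 term appears on both sides and cancels. Collect the known terms of each column as K = Σ(ρt)_known − 3350 × (depth of known layers): K_1 = 0 − 3350×0 = 0; K_2 = 108328.4 − 3350×(0.903 + 39.04) = −25480.65.
Balance: K_1 − x×(3350 − 2700) = K_2, so x = (K_1 − K_2)/(3350 − 2700) = 25480.7/650 = 39.2 km.

39.2 km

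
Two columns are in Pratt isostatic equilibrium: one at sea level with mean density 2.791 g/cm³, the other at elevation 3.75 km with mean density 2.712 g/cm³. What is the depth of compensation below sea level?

129 km

ρ_ref D = ρ (D + h) → D (ρ_ref − ρ) = ρ h.
D = ρ h/(ρ_ref − ρ) = 2.712 × 3.75 km/(2.791 − 2.712) = 129 km.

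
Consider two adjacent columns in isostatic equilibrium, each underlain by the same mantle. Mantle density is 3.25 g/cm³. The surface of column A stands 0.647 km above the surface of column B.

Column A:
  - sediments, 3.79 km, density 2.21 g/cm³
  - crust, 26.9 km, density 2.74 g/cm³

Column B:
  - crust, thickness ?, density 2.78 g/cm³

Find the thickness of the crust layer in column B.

Take the compensation level at the base of the deeper column (depth z_c below the surface of column A) and equate Σ ρ_i t_i down to z_c; mantle fills any gap and the z_c terms cancel.
Column A: 3.79×2.21 + 26.9×2.74 + (z_c − 30.69)×3.25
Column B: 0.647×0 + x×2.78 + (z_c − 0.647 − 0 − x)×3.25
The z_c×3.25 term appears on both sides and cancels. Collect the known terms of each column as K = Σ(ρt)_known − 3.25 × (depth of known layers): K_A = 82.0819 − 3.25×30.69 = −17.6606; K_B = 0 − 3.25×(0.647 + 0) = −2.10275.
Balance: K_A = K_B − x×(3.25 − 2.78), so x = (K_B − K_A)/(3.25 − 2.78) = 15.5579/0.47 = 33.1 km.

33.1 km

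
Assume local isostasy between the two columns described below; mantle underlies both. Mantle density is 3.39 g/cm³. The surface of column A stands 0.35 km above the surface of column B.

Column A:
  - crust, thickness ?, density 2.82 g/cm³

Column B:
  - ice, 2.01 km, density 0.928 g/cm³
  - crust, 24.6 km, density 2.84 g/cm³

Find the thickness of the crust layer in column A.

34.5 km

Take the compensation level at the base of the deeper column (depth z_c below the surface of column A) and equate Σ ρ_i t_i down to z_c; mantle fills any gap and the z_c terms cancel.
Column A: x×2.82 + (z_c − 0 − x)×3.39
Column B: 0.35×0 + 2.01×0.928 + 24.6×2.84 + (z_c − 0.35 − 26.61)×3.39
The z_c×3.39 term appears on both sides and cancels. Collect the known terms of each column as K = Σ(ρt)_known − 3.39 × (depth of known layers): K_A = 0 − 3.39×0 = 0; K_B = 71.72928 − 3.39×(0.35 + 26.61) = −19.66512.
Balance: K_A − x×(3.39 − 2.82) = K_B, so x = (K_A − K_B)/(3.39 − 2.82) = 19.6651/0.57 = 34.5 km.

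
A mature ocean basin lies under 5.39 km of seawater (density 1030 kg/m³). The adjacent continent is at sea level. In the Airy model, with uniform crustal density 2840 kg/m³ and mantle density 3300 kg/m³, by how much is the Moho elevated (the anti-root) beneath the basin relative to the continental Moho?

By Archimedes' principle applied to the lithosphere: replacing crust with seawater at the top is compensated by replacing crust with mantle at the base: d (ρ_c − ρ_w) = a (ρ_m − ρ_c).
a = d (ρ_c − ρ_w)/(ρ_m − ρ_c) = 5.39 km × 1810/460 = 21.2 km.

21.2 km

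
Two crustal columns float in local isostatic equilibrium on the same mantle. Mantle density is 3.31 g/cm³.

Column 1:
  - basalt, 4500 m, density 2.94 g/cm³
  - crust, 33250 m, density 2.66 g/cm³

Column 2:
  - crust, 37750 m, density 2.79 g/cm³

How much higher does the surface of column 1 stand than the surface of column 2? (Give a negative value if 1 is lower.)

1100 m

For any compensation level in the mantle, the mantle terms cancel and isostasy reduces to e = (Σt_1 − Σt_2) − (Σ(ρt)_1 − Σ(ρt)_2) / ρ_m.
Σt_1 = 37750 m; Σt_2 = 37750 m; Σ(ρt)_1 = 101675; Σ(ρt)_2 = 105322.5 (in m·g/cm³).
e = (37750 − 37750) − (101675 − 105322.5) / 3.31 = 1100 m.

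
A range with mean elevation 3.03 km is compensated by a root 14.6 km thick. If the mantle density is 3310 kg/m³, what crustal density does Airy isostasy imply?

ρ_c h = (ρ_m − ρ_c) r → ρ_c (h + r) = ρ_m r → ρ_c = ρ_m r / (h + r).
ρ_c = 3310 × 14.6 km / (3.03 km + 14.6 km) = 2740 kg/m³.

2740 kg/m³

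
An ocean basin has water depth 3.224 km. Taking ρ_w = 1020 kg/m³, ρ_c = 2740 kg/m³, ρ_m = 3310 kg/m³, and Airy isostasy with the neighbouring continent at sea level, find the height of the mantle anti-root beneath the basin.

9.73 km

Balancing pressure at the compensation depth: replacing crust with seawater at the top is compensated by replacing crust with mantle at the base: d (ρ_c − ρ_w) = a (ρ_m − ρ_c).
a = d (ρ_c − ρ_w)/(ρ_m − ρ_c) = 3.224 km × 1720/570 = 9.73 km.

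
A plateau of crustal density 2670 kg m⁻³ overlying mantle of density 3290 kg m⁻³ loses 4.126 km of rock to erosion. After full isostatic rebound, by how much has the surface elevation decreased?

0.778 km

Rebound u = e ρ_c/ρ_m = 4.126 km × 2670/3290 = 3.348 km.
Net surface drop = e − u = 4.126 km − 3.348 km = e (ρ_m − ρ_c)/ρ_m = 0.778 km.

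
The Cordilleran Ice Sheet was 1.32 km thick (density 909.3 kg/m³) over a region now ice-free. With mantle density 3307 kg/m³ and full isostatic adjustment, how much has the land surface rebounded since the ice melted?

Removing the load lets mantle flow back in; uplift u satisfies ρ_ice t = ρ_m u.
u = t ρ_ice/ρ_m = 1.32 km × 909.3/3307 = 0.363 km.

0.363 km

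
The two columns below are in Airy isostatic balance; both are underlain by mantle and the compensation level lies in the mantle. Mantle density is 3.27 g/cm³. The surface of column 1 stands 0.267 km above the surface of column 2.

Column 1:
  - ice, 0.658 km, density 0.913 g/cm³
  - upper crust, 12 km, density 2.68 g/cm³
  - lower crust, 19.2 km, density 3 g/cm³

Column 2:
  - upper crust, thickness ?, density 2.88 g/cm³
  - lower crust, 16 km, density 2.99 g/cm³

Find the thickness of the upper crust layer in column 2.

Take the compensation level at the base of the deeper column (depth z_c below the surface of column 1) and equate Σ ρ_i t_i down to z_c; mantle fills any gap and the z_c terms cancel.
Column 1: 0.658×0.913 + 12×2.68 + 19.2×3 + (z_c − 31.858)×3.27
Column 2: 0.267×0 + x×2.88 + 16×2.99 + (z_c − 0.267 − 16 − x)×3.27
The z_c×3.27 term appears on both sides and cancels. Collect the known terms of each column as K = Σ(ρt)_known − 3.27 × (depth of known layers): K_1 = 90.360754 − 3.27×31.858 = −13.814906; K_2 = 47.84 − 3.27×(0.267 + 16) = −5.35309.
Balance: K_1 = K_2 − x×(3.27 − 2.88), so x = (K_2 − K_1)/(3.27 − 2.88) = 8.46182/0.39 = 21.7 km.

21.7 km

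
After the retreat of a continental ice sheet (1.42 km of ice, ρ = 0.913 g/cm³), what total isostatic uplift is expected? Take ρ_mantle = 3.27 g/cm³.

0.396 km

Removing the load lets mantle flow back in; uplift u satisfies ρ_ice t = ρ_m u.
u = t ρ_ice/ρ_m = 1.42 km × 0.913/3.27 = 0.396 km.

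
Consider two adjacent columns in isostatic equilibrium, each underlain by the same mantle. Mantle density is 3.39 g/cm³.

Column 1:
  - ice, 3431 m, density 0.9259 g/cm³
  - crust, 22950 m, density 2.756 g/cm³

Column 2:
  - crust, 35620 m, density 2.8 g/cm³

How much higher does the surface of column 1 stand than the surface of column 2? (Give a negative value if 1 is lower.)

For any compensation level in the mantle, the mantle terms cancel and isostasy reduces to e = (Σt_1 − Σt_2) − (Σ(ρt)_1 − Σ(ρt)_2) / ρ_m.
Σt_1 = 26381 m; Σt_2 = 35620 m; Σ(ρt)_1 = 66426.9629; Σ(ρt)_2 = 99736 (in m·g/cm³).
e = (26381 − 35620) − (66426.9629 − 99736) / 3.39 = 587 m.

587 m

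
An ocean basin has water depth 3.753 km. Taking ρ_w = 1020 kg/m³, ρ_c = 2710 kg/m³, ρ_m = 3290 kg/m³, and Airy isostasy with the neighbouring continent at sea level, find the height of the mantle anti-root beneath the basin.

10.9 km

Balancing pressure at the compensation depth: replacing crust with seawater at the top is compensated by replacing crust with mantle at the base: d (ρ_c − ρ_w) = a (ρ_m − ρ_c).
a = d (ρ_c − ρ_w)/(ρ_m − ρ_c) = 3.753 km × 1690/580 = 10.9 km.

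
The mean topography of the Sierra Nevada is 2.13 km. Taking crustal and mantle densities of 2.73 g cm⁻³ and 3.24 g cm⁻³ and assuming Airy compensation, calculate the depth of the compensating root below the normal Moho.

11.4 km

In Airy isostatic equilibrium: the weight of the topography is balanced by the buoyancy of the root, ρ_c h = (ρ_m − ρ_c) r.
r = h · ρ_c / (ρ_m − ρ_c) = 2.13 km × 2.73 / (3.24 − 2.73) = 11.4 km.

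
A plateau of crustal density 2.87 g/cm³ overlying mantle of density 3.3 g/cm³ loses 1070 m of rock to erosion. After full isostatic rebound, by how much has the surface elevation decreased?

Rebound u = e ρ_c/ρ_m = 1070 m × 2.87/3.3 = 930.6 m.
Net surface drop = e − u = 1070 m − 930.6 m = e (ρ_m − ρ_c)/ρ_m = 139 m.

139 m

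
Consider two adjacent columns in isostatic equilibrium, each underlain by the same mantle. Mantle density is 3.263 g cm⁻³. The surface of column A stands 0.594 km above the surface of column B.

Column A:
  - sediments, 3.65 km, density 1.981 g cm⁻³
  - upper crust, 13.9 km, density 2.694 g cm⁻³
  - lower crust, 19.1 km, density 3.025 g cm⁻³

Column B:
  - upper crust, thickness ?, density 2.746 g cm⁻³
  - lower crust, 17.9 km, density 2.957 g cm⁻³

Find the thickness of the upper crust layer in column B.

Take the compensation level at the base of the deeper column (depth z_c below the surface of column A) and equate Σ ρ_i t_i down to z_c; mantle fills any gap and the z_c terms cancel.
Column A: 3.65×1.981 + 13.9×2.694 + 19.1×3.025 + (z_c − 36.65)×3.263
Column B: 0.594×0 + x×2.746 + 17.9×2.957 + (z_c − 0.594 − 17.9 − x)×3.263
The z_c×3.263 term appears on both sides and cancels. Collect the known terms of each column as K = Σ(ρt)_known − 3.263 × (depth of known layers): K_A = 102.45475 − 3.263×36.65 = −17.1342; K_B = 52.9303 − 3.263×(0.594 + 17.9) = −7.415622.
Balance: K_A = K_B − x×(3.263 − 2.746), so x = (K_B − K_A)/(3.263 − 2.746) = 9.71858/0.517 = 18.8 km.

18.8 km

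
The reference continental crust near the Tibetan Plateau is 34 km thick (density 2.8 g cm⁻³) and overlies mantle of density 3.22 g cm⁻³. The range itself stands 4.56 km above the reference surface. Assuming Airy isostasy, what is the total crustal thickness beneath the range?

69 km

Root depth r = h ρ_c / (ρ_m − ρ_c) = 4.56 km × 2.8 / 0.42 = 30.4 km.
Total thickness = T + h + r = 34 km + 4.56 km + 30.4 km = 69 km.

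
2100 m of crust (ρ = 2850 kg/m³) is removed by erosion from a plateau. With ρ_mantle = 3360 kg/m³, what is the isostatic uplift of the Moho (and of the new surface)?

Unloading: uplift u = e ρ_c/ρ_m = 2100 m × 2850/3360 = 1780 m.

1780 m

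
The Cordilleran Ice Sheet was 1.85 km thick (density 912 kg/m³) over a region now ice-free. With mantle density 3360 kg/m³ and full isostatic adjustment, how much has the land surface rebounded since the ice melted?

0.502 km

Removing the load lets mantle flow back in; uplift u satisfies ρ_ice t = ρ_m u.
u = t ρ_ice/ρ_m = 1.85 km × 912/3360 = 0.502 km.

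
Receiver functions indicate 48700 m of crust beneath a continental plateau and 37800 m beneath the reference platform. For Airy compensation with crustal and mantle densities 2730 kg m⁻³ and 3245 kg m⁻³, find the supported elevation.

1730 m

Excess crust Δ = 48700 m − 37800 m = 10900 m, split between elevation h and root r with h + r = Δ.
Airy balance ρ_c h = (ρ_m − ρ_c) r gives r = h ρ_c/(ρ_m − ρ_c), so h (1 + ρ_c/(ρ_m − ρ_c)) = Δ, i.e. h = Δ (ρ_m − ρ_c)/ρ_m.
h = 10900 m × 515/3245 = 1730 m.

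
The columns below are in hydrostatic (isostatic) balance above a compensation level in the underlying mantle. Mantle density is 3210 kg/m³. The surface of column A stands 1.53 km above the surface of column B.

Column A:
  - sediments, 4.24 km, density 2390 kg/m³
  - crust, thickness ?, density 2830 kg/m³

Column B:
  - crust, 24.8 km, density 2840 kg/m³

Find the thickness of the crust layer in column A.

Take the compensation level at the base of the deeper column (depth z_c below the surface of column A) and equate Σ ρ_i t_i down to z_c; mantle fills any gap and the z_c terms cancel.
Column A: 4.24×2390 + x×2830 + (z_c − 4.24 − x)×3210
Column B: 1.53×0 + 24.8×2840 + (z_c − 1.53 − 24.8)×3210
The z_c×3210 term appears on both sides and cancels. Collect the known terms of each column as K = Σ(ρt)_known − 3210 × (depth of known layers): K_A = 10133.6 − 3210×4.24 = −3476.8; K_B = 70432 − 3210×(1.53 + 24.8) = −14087.3.
Balance: K_A − x×(3210 − 2830) = K_B, so x = (K_A − K_B)/(3210 − 2830) = 10610.5/380 = 27.9 km.

27.9 km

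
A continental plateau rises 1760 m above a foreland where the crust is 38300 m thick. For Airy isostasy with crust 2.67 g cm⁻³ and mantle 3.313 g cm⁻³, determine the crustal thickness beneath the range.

47400 m

Root depth r = h ρ_c / (ρ_m − ρ_c) = 1760 m × 2.67 / 0.643 = 7308 m.
Total thickness = T + h + r = 38300 m + 1760 m + 7308 m = 47400 m.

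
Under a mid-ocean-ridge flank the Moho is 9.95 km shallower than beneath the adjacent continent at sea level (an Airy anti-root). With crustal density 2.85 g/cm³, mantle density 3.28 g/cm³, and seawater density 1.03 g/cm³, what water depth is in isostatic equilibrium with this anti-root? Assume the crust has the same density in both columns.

Replacing a thickness d of crust by seawater at the top must be balanced by replacing crust with mantle at the base: d (ρ_c − ρ_w) = a (ρ_m − ρ_c).
d = a (ρ_m − ρ_c)/(ρ_c − ρ_w) = 9.95 km × 0.43/1.82 = 2.35 km.

2.35 km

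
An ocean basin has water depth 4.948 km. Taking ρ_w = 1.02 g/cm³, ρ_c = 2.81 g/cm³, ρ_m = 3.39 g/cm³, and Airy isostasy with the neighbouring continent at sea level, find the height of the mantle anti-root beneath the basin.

15.3 km

Balancing pressure at the compensation depth: replacing crust with seawater at the top is compensated by replacing crust with mantle at the base: d (ρ_c − ρ_w) = a (ρ_m − ρ_c).
a = d (ρ_c − ρ_w)/(ρ_m − ρ_c) = 4.948 km × 1.79/0.58 = 15.3 km.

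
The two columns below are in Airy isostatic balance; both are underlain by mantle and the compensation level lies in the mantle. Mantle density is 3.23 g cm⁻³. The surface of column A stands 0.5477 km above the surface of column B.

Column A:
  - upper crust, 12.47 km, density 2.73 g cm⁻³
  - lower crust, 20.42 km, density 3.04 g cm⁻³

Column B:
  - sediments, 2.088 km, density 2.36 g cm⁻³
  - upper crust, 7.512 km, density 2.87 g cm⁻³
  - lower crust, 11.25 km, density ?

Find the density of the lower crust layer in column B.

2.89 g cm⁻³

Take the compensation level at the base of the deeper column (depth z_c below the surface of column A) and equate Σ ρ_i t_i down to z_c; mantle fills any gap and the z_c terms cancel.
Column A: 12.47×2.73 + 20.42×3.04 + (z_c − 32.89)×3.23
Column B: 0.5477×0 + 2.088×2.36 + 7.512×2.87 + 11.25×ρ + (z_c − 0.5477 − 20.85)×3.23
The z_c×3.23 term appears on both sides and cancels. Collect the known terms of each column as K = Σ(ρt)_known − 3.23 × (depth of known layers): K_A = 96.1199 − 3.23×32.89 = −10.1148; K_B = 26.48712 − 3.23×(0.5477 + 20.85) = −42.627451.
Balance: K_A = K_B + 11.25×ρ, so ρ = (K_A − K_B)/11.25 = 32.5127/11.25 = 2.89 g cm⁻³.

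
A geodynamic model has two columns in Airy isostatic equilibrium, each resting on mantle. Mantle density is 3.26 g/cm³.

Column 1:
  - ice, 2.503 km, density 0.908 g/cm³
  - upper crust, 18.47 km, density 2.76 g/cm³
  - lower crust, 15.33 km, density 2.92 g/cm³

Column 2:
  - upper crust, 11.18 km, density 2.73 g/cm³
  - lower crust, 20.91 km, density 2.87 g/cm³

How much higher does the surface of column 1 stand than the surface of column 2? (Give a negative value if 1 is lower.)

1.92 km

For any compensation level in the mantle, the mantle terms cancel and isostasy reduces to e = (Σt_1 − Σt_2) − (Σ(ρt)_1 − Σ(ρt)_2) / ρ_m.
Σt_1 = 36.303 km; Σt_2 = 32.09 km; Σ(ρt)_1 = 98.013524; Σ(ρt)_2 = 90.5331 (in km·g/cm³).
e = (36.303 − 32.09) − (98.013524 − 90.5331) / 3.26 = 1.92 km.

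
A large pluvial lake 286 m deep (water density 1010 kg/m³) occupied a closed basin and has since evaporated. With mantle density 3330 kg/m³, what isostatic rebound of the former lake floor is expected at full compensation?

86.7 m

u = d ρ_w/ρ_m = 286 m × 1010/3330 = 86.7 m.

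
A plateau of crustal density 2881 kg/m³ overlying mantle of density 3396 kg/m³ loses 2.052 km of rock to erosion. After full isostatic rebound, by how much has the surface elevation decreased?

0.311 km

Rebound u = e ρ_c/ρ_m = 2.052 km × 2881/3396 = 1.741 km.
Net surface drop = e − u = 2.052 km − 1.741 km = e (ρ_m − ρ_c)/ρ_m = 0.311 km.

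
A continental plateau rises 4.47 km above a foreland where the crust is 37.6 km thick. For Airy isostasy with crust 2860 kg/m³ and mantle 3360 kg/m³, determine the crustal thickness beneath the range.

Root depth r = h ρ_c / (ρ_m − ρ_c) = 4.47 km × 2860 / 500 = 25.57 km.
Total thickness = T + h + r = 37.6 km + 4.47 km + 25.57 km = 67.6 km.

67.6 km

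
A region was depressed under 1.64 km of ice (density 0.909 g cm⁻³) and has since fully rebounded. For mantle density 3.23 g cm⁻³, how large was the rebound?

Removing the load lets mantle flow back in; uplift u satisfies ρ_ice t = ρ_m u.
u = t ρ_ice/ρ_m = 1.64 km × 0.909/3.23 = 0.462 km.

0.462 km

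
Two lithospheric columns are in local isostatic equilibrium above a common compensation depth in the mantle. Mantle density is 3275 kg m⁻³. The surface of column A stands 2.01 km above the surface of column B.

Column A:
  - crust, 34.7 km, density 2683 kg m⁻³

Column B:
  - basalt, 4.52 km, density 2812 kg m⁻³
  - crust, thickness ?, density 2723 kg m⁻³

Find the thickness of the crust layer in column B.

21.5 km

Take the compensation level at the base of the deeper column (depth z_c below the surface of column A) and equate Σ ρ_i t_i down to z_c; mantle fills any gap and the z_c terms cancel.
Column A: 34.7×2683 + (z_c − 34.7)×3275
Column B: 2.01×0 + 4.52×2812 + x×2723 + (z_c − 2.01 − 4.52 − x)×3275
The z_c×3275 term appears on both sides and cancels. Collect the known terms of each column as K = Σ(ρt)_known − 3275 × (depth of known layers): K_A = 93100.1 − 3275×34.7 = −20542.4; K_B = 12710.24 − 3275×(2.01 + 4.52) = −8675.51.
Balance: K_A = K_B − x×(3275 − 2723), so x = (K_B − K_A)/(3275 − 2723) = 11866.9/552 = 21.5 km.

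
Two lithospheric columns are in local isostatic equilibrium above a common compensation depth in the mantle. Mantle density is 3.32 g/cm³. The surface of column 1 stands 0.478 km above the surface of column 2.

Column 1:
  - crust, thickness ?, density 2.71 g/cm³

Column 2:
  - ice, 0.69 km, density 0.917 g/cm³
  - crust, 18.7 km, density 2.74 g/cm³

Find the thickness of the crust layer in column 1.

23.1 km

Take the compensation level at the base of the deeper column (depth z_c below the surface of column 1) and equate Σ ρ_i t_i down to z_c; mantle fills any gap and the z_c terms cancel.
Column 1: x×2.71 + (z_c − 0 − x)×3.32
Column 2: 0.478×0 + 0.69×0.917 + 18.7×2.74 + (z_c − 0.478 − 19.39)×3.32
The z_c×3.32 term appears on both sides and cancels. Collect the known terms of each column as K = Σ(ρt)_known − 3.32 × (depth of known layers): K_1 = 0 − 3.32×0 = 0; K_2 = 51.87073 − 3.32×(0.478 + 19.39) = −14.09103.
Balance: K_1 − x×(3.32 − 2.71) = K_2, so x = (K_1 − K_2)/(3.32 − 2.71) = 14.091/0.61 = 23.1 km.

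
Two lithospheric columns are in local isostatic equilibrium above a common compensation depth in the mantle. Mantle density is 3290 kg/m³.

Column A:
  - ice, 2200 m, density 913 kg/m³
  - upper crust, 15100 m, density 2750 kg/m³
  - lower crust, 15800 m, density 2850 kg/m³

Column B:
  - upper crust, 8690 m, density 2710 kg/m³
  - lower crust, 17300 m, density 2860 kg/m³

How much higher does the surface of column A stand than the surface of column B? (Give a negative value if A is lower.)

For any compensation level in the mantle, the mantle terms cancel and isostasy reduces to e = (Σt_A − Σt_B) − (Σ(ρt)_A − Σ(ρt)_B) / ρ_m.
Σt_A = 33100 m; Σt_B = 25990 m; Σ(ρt)_A = 88563600; Σ(ρt)_B = 73027900 (in m·kg/m³).
e = (33100 − 25990) − (88563600 − 73027900) / 3290 = 2390 m.

2390 m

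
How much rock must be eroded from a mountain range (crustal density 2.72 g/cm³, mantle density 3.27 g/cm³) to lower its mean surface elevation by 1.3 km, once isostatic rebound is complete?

7.73 km

Net drop Δ = e − u = e − e ρ_c/ρ_m = e (ρ_m − ρ_c)/ρ_m.
e = Δ ρ_m/(ρ_m − ρ_c) = 1.3 km × 3.27/0.55 = 7.73 km.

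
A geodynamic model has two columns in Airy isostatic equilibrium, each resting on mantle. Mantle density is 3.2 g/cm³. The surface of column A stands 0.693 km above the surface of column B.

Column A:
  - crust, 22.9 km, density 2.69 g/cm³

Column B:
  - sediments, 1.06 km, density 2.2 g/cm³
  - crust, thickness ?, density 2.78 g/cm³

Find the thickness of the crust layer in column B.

20 km

Take the compensation level at the base of the deeper column (depth z_c below the surface of column A) and equate Σ ρ_i t_i down to z_c; mantle fills any gap and the z_c terms cancel.
Column A: 22.9×2.69 + (z_c − 22.9)×3.2
Column B: 0.693×0 + 1.06×2.2 + x×2.78 + (z_c − 0.693 − 1.06 − x)×3.2
The z_c×3.2 term appears on both sides and cancels. Collect the known terms of each column as K = Σ(ρt)_known − 3.2 × (depth of known layers): K_A = 61.601 − 3.2×22.9 = −11.679; K_B = 2.332 − 3.2×(0.693 + 1.06) = −3.2776.
Balance: K_A = K_B − x×(3.2 − 2.78), so x = (K_B − K_A)/(3.2 − 2.78) = 8.4014/0.42 = 20 km.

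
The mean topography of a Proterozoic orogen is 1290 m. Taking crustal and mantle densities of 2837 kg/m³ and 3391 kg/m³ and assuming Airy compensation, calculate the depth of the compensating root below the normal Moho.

6610 m

By Archimedes' principle applied to the lithosphere: the weight of the topography is balanced by the buoyancy of the root, ρ_c h = (ρ_m − ρ_c) r.
r = h · ρ_c / (ρ_m − ρ_c) = 1290 m × 2837 / (3391 − 2837) = 6610 m.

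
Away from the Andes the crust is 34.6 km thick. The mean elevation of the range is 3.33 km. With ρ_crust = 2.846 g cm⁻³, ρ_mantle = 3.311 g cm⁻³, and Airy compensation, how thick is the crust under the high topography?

58.3 km

Root depth r = h ρ_c / (ρ_m − ρ_c) = 3.33 km × 2.846 / 0.465 = 20.38 km.
Total thickness = T + h + r = 34.6 km + 3.33 km + 20.38 km = 58.3 km.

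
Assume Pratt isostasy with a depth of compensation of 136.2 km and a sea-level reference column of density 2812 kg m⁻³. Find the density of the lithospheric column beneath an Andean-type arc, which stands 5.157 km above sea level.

Pratt balance: ρ_ref D = ρ (D + h).
ρ = ρ_ref D/(D + h) = 2812 × 136.2 km/(136.2 km + 5.157 km) = 2710 kg m⁻³.

2710 kg m⁻³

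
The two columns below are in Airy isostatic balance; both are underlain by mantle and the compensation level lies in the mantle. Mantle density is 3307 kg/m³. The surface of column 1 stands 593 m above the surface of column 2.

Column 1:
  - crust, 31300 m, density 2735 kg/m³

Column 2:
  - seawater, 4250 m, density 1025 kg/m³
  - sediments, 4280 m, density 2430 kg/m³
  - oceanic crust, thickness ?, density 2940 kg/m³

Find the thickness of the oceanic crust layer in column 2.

Take the compensation level at the base of the deeper column (depth z_c below the surface of column 1) and equate Σ ρ_i t_i down to z_c; mantle fills any gap and the z_c terms cancel.
Column 1: 31300×2735 + (z_c − 31300)×3307
Column 2: 593×0 + 4250×1025 + 4280×2430 + x×2940 + (z_c − 593 − 8530 − x)×3307
The z_c×3307 term appears on both sides and cancels. Collect the known terms of each column as K = Σ(ρt)_known − 3307 × (depth of known layers): K_1 = 85605500 − 3307×31300 = −17903600; K_2 = 14756650 − 3307×(593 + 8530) = −15413111.
Balance: K_1 = K_2 − x×(3307 − 2940), so x = (K_2 − K_1)/(3307 − 2940) = 2490490/367 = 6790 m.

6790 m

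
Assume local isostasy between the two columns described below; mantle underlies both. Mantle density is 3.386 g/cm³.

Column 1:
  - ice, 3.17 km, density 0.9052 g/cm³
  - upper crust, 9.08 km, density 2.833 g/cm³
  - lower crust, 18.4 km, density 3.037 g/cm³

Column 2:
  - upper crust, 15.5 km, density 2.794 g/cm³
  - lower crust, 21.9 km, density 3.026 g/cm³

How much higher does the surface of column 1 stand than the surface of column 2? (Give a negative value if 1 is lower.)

For any compensation level in the mantle, the mantle terms cancel and isostasy reduces to e = (Σt_1 − Σt_2) − (Σ(ρt)_1 − Σ(ρt)_2) / ρ_m.
Σt_1 = 30.65 km; Σt_2 = 37.4 km; Σ(ρt)_1 = 84.473924; Σ(ρt)_2 = 109.5764 (in km·g/cm³).
e = (30.65 − 37.4) − (84.473924 − 109.5764) / 3.386 = 0.664 km.

0.664 km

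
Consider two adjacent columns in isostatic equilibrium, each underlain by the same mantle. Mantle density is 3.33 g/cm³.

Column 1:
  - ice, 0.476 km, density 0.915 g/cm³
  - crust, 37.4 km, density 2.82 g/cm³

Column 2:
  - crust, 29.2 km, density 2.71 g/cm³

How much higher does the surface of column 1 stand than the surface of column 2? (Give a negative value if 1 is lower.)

0.636 km

For any compensation level in the mantle, the mantle terms cancel and isostasy reduces to e = (Σt_1 − Σt_2) − (Σ(ρt)_1 − Σ(ρt)_2) / ρ_m.
Σt_1 = 37.876 km; Σt_2 = 29.2 km; Σ(ρt)_1 = 105.90354; Σ(ρt)_2 = 79.132 (in km·g/cm³).
e = (37.876 − 29.2) − (105.90354 − 79.132) / 3.33 = 0.636 km.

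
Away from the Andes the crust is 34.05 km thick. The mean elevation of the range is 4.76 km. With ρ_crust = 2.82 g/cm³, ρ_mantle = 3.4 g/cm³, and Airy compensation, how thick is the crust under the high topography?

Root depth r = h ρ_c / (ρ_m − ρ_c) = 4.76 km × 2.82 / 0.58 = 23.14 km.
Total thickness = T + h + r = 34.05 km + 4.76 km + 23.14 km = 62 km.

62 km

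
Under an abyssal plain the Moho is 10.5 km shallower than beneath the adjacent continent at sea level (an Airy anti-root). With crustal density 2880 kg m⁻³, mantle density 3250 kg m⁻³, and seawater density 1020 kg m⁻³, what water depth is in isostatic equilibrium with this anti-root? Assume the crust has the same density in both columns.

2.09 km

Replacing a thickness d of crust by seawater at the top must be balanced by replacing crust with mantle at the base: d (ρ_c − ρ_w) = a (ρ_m − ρ_c).
d = a (ρ_m − ρ_c)/(ρ_c − ρ_w) = 10.5 km × 370/1860 = 2.09 km.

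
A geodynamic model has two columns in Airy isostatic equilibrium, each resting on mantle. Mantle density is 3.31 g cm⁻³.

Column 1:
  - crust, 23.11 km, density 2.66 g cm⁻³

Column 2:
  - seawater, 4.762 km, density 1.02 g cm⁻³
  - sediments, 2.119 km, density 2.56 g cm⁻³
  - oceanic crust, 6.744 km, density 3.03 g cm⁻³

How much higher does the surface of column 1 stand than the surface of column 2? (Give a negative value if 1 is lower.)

0.193 km

For any compensation level in the mantle, the mantle terms cancel and isostasy reduces to e = (Σt_1 − Σt_2) − (Σ(ρt)_1 − Σ(ρt)_2) / ρ_m.
Σt_1 = 23.11 km; Σt_2 = 13.625 km; Σ(ρt)_1 = 61.4726; Σ(ρt)_2 = 30.7162 (in km·g cm⁻³).
e = (23.11 − 13.625) − (61.4726 − 30.7162) / 3.31 = 0.193 km.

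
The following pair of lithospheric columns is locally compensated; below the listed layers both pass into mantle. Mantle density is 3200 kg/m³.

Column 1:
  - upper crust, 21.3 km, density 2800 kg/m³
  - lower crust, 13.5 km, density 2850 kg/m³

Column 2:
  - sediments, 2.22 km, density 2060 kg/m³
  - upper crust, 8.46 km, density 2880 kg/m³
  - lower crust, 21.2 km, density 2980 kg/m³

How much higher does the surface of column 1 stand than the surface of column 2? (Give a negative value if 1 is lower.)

For any compensation level in the mantle, the mantle terms cancel and isostasy reduces to e = (Σt_1 − Σt_2) − (Σ(ρt)_1 − Σ(ρt)_2) / ρ_m.
Σt_1 = 34.8 km; Σt_2 = 31.88 km; Σ(ρt)_1 = 98115; Σ(ρt)_2 = 92114 (in km·kg/m³).
e = (34.8 − 31.88) − (98115 − 92114) / 3200 = 1.04 km.

1.04 km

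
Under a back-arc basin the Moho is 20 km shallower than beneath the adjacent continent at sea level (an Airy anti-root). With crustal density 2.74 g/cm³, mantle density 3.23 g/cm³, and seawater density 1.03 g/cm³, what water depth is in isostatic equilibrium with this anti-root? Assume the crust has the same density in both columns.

5.73 km

Replacing a thickness d of crust by seawater at the top must be balanced by replacing crust with mantle at the base: d (ρ_c − ρ_w) = a (ρ_m − ρ_c).
d = a (ρ_m − ρ_c)/(ρ_c − ρ_w) = 20 km × 0.49/1.71 = 5.73 km.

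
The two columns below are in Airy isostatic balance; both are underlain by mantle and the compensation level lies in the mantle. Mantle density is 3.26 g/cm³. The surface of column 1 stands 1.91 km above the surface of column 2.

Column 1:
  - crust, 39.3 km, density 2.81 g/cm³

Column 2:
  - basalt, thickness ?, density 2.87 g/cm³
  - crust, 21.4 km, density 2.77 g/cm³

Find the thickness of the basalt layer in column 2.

Take the compensation level at the base of the deeper column (depth z_c below the surface of column 1) and equate Σ ρ_i t_i down to z_c; mantle fills any gap and the z_c terms cancel.
Column 1: 39.3×2.81 + (z_c − 39.3)×3.26
Column 2: 1.91×0 + x×2.87 + 21.4×2.77 + (z_c − 1.91 − 21.4 − x)×3.26
The z_c×3.26 term appears on both sides and cancels. Collect the known terms of each column as K = Σ(ρt)_known − 3.26 × (depth of known layers): K_1 = 110.433 − 3.26×39.3 = −17.685; K_2 = 59.278 − 3.26×(1.91 + 21.4) = −16.7126.
Balance: K_1 = K_2 − x×(3.26 − 2.87), so x = (K_2 − K_1)/(3.26 − 2.87) = 0.9724/0.39 = 2.49 km.

2.49 km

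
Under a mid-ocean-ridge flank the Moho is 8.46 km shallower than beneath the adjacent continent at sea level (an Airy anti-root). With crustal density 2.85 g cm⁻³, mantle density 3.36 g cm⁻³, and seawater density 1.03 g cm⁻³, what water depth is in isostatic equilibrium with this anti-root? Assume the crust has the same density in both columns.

2.37 km

Replacing a thickness d of crust by seawater at the top must be balanced by replacing crust with mantle at the base: d (ρ_c − ρ_w) = a (ρ_m − ρ_c).
d = a (ρ_m − ρ_c)/(ρ_c − ρ_w) = 8.46 km × 0.51/1.82 = 2.37 km.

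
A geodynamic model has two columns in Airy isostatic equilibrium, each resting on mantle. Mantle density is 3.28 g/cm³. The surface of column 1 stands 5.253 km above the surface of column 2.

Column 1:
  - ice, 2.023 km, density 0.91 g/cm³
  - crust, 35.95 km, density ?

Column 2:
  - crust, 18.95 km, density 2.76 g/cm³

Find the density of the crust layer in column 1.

Take the compensation level at the base of the deeper column (depth z_c below the surface of column 1) and equate Σ ρ_i t_i down to z_c; mantle fills any gap and the z_c terms cancel.
Column 1: 2.023×0.91 + 35.95×ρ + (z_c − 37.973)×3.28
Column 2: 5.253×0 + 18.95×2.76 + (z_c − 5.253 − 18.95)×3.28
The z_c×3.28 term appears on both sides and cancels. Collect the known terms of each column as K = Σ(ρt)_known − 3.28 × (depth of known layers): K_1 = 1.84093 − 3.28×37.973 = −122.71051; K_2 = 52.302 − 3.28×(5.253 + 18.95) = −27.08384.
Balance: K_1 + 35.95×ρ = K_2, so ρ = (K_2 − K_1)/35.95 = 95.6267/35.95 = 2.66 g/cm³.

2.66 g/cm³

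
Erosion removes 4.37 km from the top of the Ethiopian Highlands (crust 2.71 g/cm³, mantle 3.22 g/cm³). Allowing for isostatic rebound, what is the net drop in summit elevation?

Rebound u = e ρ_c/ρ_m = 4.37 km × 2.71/3.22 = 3.678 km.
Net surface drop = e − u = 4.37 km − 3.678 km = e (ρ_m − ρ_c)/ρ_m = 0.692 km.

0.692 km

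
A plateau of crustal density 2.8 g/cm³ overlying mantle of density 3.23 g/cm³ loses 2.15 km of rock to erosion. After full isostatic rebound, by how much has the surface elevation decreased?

Rebound u = e ρ_c/ρ_m = 2.15 km × 2.8/3.23 = 1.864 km.
Net surface drop = e − u = 2.15 km − 1.864 km = e (ρ_m − ρ_c)/ρ_m = 0.286 km.

0.286 km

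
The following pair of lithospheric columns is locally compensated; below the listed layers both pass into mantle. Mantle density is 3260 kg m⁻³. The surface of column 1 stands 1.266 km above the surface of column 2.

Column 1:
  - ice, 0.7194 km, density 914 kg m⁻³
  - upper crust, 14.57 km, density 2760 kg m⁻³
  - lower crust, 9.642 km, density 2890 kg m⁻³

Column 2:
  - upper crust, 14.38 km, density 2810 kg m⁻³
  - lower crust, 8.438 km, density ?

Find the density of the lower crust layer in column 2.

Take the compensation level at the base of the deeper column (depth z_c below the surface of column 1) and equate Σ ρ_i t_i down to z_c; mantle fills any gap and the z_c terms cancel.
Column 1: 0.7194×914 + 14.57×2760 + 9.642×2890 + (z_c − 24.9314)×3260
Column 2: 1.266×0 + 14.38×2810 + 8.438×ρ + (z_c − 1.266 − 22.818)×3260
The z_c×3260 term appears on both sides and cancels. Collect the known terms of each column as K = Σ(ρt)_known − 3260 × (depth of known layers): K_1 = 68736.1116 − 3260×24.9314 = −12540.2524; K_2 = 40407.8 − 3260×(1.266 + 22.818) = −38106.04.
Balance: K_1 = K_2 + 8.438×ρ, so ρ = (K_1 − K_2)/8.438 = 25565.8/8.438 = 3030 kg m⁻³.

3030 kg m⁻³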